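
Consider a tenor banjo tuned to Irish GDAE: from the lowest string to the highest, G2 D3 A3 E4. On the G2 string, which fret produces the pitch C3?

C3 is 5 semitones above the open G2 (G–G#–A–A#–B–C), so it sits at fret 5.

5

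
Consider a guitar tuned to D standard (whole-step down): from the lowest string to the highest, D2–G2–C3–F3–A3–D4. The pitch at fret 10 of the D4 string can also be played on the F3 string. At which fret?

Fret 10 on D4 is MIDI 62 + 10 = 72 (C5). On the F3 string (open MIDI 53), that pitch is 72 − 53 = fret 19.

19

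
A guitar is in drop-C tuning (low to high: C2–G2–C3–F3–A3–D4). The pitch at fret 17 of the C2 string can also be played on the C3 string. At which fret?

5

Fret 17 on C2 is MIDI 36 + 17 = 53 (F3). On the C3 string (open MIDI 48), that pitch is 53 − 48 = fret 5.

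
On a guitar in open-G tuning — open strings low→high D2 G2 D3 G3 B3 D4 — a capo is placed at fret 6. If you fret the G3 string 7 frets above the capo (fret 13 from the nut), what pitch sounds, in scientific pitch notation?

The capo raises the open G3 by 6 semitones to C♯4; fretting 7 more gives G3 + 6 + 7 = G3 + 13 semitones = G♯4.
(Also written A♭.)

G♯4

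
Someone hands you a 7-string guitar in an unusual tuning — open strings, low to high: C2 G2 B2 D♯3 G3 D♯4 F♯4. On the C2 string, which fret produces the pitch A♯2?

A♯2 is 10 semitones above the open C2 (C–C#–D–D#–…–G#–A–A#), so it sits at fret 10.

10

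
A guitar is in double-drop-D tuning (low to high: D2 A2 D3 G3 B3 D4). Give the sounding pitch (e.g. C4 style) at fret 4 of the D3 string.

F♯3

The open D3 string plus 4 semitones: D–D#–E–F–F#.
No B→C boundary is crossed, so the octave stays at 3.
(Equivalently spelled G♭3.)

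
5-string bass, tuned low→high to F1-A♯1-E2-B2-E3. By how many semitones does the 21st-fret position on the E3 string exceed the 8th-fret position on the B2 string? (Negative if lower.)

E3 at fret 21 → C♯5 (MIDI 73); B2 at fret 8 → G3 (MIDI 55).
73 − 55 = 18, so the two pitches are 18 semitones apart.

18 semitones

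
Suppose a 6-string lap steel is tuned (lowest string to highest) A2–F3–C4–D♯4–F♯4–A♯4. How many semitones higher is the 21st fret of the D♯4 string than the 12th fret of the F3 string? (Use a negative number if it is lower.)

19 semitones

D♯4 at fret 21 → C6 (MIDI 84); F3 at fret 12 → F4 (MIDI 65).
84 − 65 = 19, so the two pitches are 19 semitones apart.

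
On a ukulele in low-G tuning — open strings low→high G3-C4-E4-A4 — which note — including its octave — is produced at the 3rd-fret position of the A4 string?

C5

Each fret is one semitone, so A4 + 3 = C5.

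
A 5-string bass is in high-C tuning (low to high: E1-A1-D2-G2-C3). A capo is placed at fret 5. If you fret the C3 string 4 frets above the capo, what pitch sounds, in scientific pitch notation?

A3

The capo raises the open C3 by 5 semitones to F3; fretting 4 more gives C3 + 5 + 4 = C3 + 9 semitones = A3.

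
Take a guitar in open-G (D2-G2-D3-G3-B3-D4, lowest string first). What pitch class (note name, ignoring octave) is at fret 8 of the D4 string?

The open D4 string plus 8 semitones: D–D#–E–F–F#–G–G#–A–A#.

A#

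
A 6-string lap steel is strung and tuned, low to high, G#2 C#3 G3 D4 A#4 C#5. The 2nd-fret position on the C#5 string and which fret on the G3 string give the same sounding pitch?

20

C#5 at fret 2 is C#5 + 2 semitones = D#5.
The open G3 string is 18 semitones below the open C#5, so the same pitch on the G3 string lies at fret 2 + 18 = 20.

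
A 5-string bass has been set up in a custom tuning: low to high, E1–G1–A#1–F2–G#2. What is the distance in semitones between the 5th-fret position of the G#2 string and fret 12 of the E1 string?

9 semitones

G#2 at fret 5 → C#3 (MIDI 49); E1 at fret 12 → E2 (MIDI 40).
49 − 40 = 9, so the two pitches are 9 semitones apart, with C#3 the higher.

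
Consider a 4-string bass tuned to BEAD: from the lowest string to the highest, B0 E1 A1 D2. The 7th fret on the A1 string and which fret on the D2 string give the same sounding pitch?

2

A1 at fret 7 is A1 + 7 semitones = E2.
The open D2 string is 5 semitones above the open A1, so the same pitch on the D2 string lies at fret 7 − 5 = 2.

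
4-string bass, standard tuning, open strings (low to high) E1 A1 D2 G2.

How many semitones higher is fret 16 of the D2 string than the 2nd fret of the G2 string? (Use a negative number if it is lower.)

9 semitones

D2 at fret 16 → F#3 (MIDI 54); G2 at fret 2 → A2 (MIDI 45).
54 − 45 = 9, so the two pitches are 9 semitones apart.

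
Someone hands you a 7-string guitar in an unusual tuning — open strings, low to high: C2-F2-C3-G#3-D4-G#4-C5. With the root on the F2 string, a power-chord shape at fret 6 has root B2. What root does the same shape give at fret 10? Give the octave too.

D#3

Moving from fret 6 to fret 10 shifts the root by 4 semitones.
B2 up 4 semitones is D#3.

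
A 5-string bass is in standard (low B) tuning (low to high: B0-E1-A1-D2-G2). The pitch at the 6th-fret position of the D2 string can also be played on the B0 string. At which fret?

D2 at fret 6 is D2 + 6 semitones = G#2.
The open B0 string is 15 semitones below the open D2, so the same pitch on the B0 string lies at fret 6 + 15 = 21.

21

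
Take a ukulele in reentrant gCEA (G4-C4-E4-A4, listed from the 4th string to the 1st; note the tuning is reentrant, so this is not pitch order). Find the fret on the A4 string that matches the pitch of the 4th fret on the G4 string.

Fret 4 on G4 is MIDI 67 + 4 = 71 (B4). On the A4 string (open MIDI 69), that pitch is 71 − 69 = fret 2.

2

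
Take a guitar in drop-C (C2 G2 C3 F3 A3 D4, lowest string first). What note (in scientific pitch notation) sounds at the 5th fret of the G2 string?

G2 is MIDI 43. Adding 5 gives 48, which is C3.

C3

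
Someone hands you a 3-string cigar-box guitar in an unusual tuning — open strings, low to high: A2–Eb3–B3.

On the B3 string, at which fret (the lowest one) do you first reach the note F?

From B3, count semitones up the chromatic scale until reaching F: B–C–Db–D–Eb–E–F — 6 steps.

6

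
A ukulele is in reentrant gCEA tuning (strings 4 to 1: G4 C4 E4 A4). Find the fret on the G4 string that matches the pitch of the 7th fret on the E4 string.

4

E4 at fret 7 is E4 + 7 semitones = B4.
The open G4 string is 3 semitones above the open E4, so the same pitch on the G4 string lies at fret 7 − 3 = 4.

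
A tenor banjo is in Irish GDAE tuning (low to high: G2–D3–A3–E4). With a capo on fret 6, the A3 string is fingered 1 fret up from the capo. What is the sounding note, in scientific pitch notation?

E4

The capo raises the open A3 by 6 semitones to D#4; fretting 1 more gives A3 + 6 + 1 = A3 + 7 semitones = E4.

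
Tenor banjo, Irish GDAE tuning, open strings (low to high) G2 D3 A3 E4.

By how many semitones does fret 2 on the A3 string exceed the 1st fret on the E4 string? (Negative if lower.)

A3 at fret 2 → B3 (MIDI 59); E4 at fret 1 → F4 (MIDI 65).
59 − 65 = -6, so the two pitches are 6 semitones apart.

-6 semitones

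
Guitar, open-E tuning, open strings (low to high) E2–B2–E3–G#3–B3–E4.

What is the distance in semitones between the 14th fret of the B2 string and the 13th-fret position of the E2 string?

8 semitones

B2 at fret 14 → C#4 (MIDI 61); E2 at fret 13 → F3 (MIDI 53).
61 − 53 = 8, so the two pitches are 8 semitones apart, with C#4 the higher.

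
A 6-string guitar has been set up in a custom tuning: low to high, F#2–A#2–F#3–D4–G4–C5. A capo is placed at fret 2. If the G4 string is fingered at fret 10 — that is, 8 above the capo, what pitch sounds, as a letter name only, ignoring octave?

F

The capo raises the open G4 by 2 semitones to A4; fretting 8 more gives G4 + 2 + 8 = G4 + 10 semitones, landing on F.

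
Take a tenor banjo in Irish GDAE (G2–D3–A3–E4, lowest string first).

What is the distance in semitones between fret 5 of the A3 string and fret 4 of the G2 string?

A3 at fret 5 → D4 (MIDI 62); G2 at fret 4 → B2 (MIDI 47).
62 − 47 = 15, so the two pitches are 15 semitones apart, with D4 the higher.

15 semitones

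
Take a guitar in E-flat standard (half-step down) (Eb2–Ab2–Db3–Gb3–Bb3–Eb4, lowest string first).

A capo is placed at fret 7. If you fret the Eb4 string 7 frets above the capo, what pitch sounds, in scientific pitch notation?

The capo raises the open Eb4 by 7 semitones to Bb4; fretting 7 more gives Eb4 + 7 + 7 = Eb4 + 14 semitones = F5.

F5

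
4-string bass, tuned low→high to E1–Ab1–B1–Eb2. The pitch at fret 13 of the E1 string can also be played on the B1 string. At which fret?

6

Fret 13 on E1 is MIDI 28 + 13 = 41 (F2). On the B1 string (open MIDI 35), that pitch is 41 − 35 = fret 6.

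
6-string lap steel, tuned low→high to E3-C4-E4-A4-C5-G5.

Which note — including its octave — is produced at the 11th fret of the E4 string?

D#5

Each fret is one semitone, so E4 + 11 = D#5.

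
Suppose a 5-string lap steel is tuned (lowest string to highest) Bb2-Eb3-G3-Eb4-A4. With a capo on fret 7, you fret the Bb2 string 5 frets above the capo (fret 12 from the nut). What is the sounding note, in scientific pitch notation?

The capo raises the open Bb2 by 7 semitones to F3; fretting 5 more gives Bb2 + 7 + 5 = Bb2 + 12 semitones = Bb3.
(Also written A#.)

Bb3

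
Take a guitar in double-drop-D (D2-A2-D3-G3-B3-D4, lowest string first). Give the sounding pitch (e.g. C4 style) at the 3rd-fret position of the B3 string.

The open B3 string plus 3 semitones: B–C–C#–D.
The walk passes from B into C once, so the octave number goes from 3 to 4.

D4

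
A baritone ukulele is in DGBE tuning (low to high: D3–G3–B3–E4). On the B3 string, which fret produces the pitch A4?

10

A4 is 10 semitones above the open B3 (B–C–C#–D–…–G–G#–A), so it sits at fret 10.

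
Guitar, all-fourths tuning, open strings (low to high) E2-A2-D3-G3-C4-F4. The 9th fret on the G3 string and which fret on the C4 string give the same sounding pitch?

4

Fret 9 on G3 is MIDI 55 + 9 = 64 (E4). On the C4 string (open MIDI 60), that pitch is 64 − 60 = fret 4.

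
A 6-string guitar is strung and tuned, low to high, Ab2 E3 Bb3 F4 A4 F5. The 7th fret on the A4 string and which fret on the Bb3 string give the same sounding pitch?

18

A4 at fret 7 is A4 + 7 semitones = E5.
The open Bb3 string is 11 semitones below the open A4, so the same pitch on the Bb3 string lies at fret 7 + 11 = 18.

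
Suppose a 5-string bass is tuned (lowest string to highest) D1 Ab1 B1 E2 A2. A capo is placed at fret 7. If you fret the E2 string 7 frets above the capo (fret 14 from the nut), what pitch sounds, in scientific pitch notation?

Gb3

The capo raises the open E2 by 7 semitones to B2; fretting 7 more gives E2 + 7 + 7 = E2 + 14 semitones = Gb3.
(Also written F#.)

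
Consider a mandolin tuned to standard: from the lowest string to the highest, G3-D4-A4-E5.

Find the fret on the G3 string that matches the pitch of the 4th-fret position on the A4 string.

A4 at fret 4 is A4 + 4 semitones = C#5.
The open G3 string is 14 semitones below the open A4, so the same pitch on the G3 string lies at fret 4 + 14 = 18.

18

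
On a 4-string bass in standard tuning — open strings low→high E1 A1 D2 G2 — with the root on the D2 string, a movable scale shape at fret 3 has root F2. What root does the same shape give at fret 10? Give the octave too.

C3

Moving from fret 3 to fret 10 shifts the root by 7 semitones.
F2 up 7 semitones is C3.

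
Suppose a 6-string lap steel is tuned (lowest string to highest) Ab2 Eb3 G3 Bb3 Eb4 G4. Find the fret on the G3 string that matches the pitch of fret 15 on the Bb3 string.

18

Bb3 at fret 15 is Bb3 + 15 semitones = Db5.
The open G3 string is 3 semitones below the open Bb3, so the same pitch on the G3 string lies at fret 15 + 3 = 18.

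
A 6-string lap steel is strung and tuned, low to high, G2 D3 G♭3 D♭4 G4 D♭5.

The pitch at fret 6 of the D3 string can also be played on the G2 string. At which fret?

13

D3 at fret 6 is D3 + 6 semitones = A♭3.
The open G2 string is 7 semitones below the open D3, so the same pitch on the G2 string lies at fret 6 + 7 = 13.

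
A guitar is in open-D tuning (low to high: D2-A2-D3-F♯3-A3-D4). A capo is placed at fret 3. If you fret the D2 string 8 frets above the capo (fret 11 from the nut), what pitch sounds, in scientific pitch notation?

C♯3

The capo raises the open D2 by 3 semitones to F2; fretting 8 more gives D2 + 3 + 8 = D2 + 11 semitones = C♯3.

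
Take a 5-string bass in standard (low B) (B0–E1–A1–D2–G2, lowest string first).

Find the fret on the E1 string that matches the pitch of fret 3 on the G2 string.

G2 at fret 3 is G2 + 3 semitones = A#2.
The open E1 string is 15 semitones below the open G2, so the same pitch on the E1 string lies at fret 3 + 15 = 18.

18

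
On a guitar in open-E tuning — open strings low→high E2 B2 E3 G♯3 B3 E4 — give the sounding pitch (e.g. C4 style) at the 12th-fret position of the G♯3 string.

G♯4

The open G♯3 string plus 12 semitones: G#–A–A#–B–…–F#–G–G#.
The walk passes from B into C once, so the octave number goes from 3 to 4.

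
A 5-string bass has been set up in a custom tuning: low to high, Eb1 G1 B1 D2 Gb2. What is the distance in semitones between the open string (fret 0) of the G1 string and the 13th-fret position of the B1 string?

17 semitones

G1 at fret 0 → G1 (MIDI 31); B1 at fret 13 → C3 (MIDI 48).
31 − 48 = -17, so the two pitches are 17 semitones apart, with C3 the higher.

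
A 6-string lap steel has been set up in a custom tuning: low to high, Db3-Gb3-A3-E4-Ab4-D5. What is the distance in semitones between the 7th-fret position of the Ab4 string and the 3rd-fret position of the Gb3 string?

18 semitones

Ab4 at fret 7 → Eb5 (MIDI 75); Gb3 at fret 3 → A3 (MIDI 57).
75 − 57 = 18, so the two pitches are 18 semitones apart, with Eb5 the higher.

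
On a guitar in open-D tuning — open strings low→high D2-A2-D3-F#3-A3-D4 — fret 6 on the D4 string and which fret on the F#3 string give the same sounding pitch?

D4 at fret 6 is D4 + 6 semitones = G#4.
The open F#3 string is 8 semitones below the open D4, so the same pitch on the F#3 string lies at fret 6 + 8 = 14.

14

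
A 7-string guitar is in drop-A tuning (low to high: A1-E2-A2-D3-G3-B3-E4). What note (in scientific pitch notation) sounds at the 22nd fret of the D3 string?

C5

The open D3 string plus 22 semitones: D–D#–E–F–…–A#–B–C.
The walk passes from B into C 2 times, so the octave number goes from 3 to 5.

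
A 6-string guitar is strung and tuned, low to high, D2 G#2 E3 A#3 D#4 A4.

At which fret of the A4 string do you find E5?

7

E5 is 7 semitones above the open A4 (A–A#–B–C–C#–D–D#–E), so it sits at fret 7.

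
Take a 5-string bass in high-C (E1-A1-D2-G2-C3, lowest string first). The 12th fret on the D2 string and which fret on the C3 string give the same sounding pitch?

D2 at fret 12 is D2 + 12 semitones = D3.
The open C3 string is 10 semitones above the open D2, so the same pitch on the C3 string lies at fret 12 − 10 = 2.

2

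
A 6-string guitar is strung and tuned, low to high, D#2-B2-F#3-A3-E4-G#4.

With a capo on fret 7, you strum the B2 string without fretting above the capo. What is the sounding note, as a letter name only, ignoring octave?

F#

The capo raises the open B2 by 7 semitones to F#3; fretting 0 more gives B2 + 7 + 0 = B2 + 7 semitones, landing on F#.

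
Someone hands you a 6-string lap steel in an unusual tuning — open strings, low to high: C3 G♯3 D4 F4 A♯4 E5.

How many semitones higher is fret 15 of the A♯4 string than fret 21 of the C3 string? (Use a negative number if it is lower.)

16 semitones

A♯4 at fret 15 → C♯6 (MIDI 85); C3 at fret 21 → A4 (MIDI 69).
85 − 69 = 16, so the two pitches are 16 semitones apart.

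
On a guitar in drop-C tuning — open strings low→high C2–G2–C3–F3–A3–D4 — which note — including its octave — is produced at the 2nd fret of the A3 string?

The open A3 string plus 2 semitones: A–A#–B.
No B→C boundary is crossed, so the octave stays at 3.

B3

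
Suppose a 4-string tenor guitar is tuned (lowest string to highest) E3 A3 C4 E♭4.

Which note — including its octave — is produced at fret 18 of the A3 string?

The open A3 string plus 18 semitones: A–Bb–B–C–…–Db–D–Eb.
The walk passes from B into C 2 times, so the octave number goes from 3 to 5.
(Equivalently spelled D♯5.)

E♭5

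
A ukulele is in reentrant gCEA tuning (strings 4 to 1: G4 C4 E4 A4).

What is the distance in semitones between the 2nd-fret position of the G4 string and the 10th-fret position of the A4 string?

10 semitones

G4 at fret 2 → A4 (MIDI 69); A4 at fret 10 → G5 (MIDI 79).
69 − 79 = -10, so the two pitches are 10 semitones apart, with G5 the higher.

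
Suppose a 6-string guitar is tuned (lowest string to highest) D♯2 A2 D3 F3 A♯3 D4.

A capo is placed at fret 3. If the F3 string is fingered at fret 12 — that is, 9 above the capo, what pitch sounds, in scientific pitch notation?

The capo raises the open F3 by 3 semitones to G♯3; fretting 9 more gives F3 + 3 + 9 = F3 + 12 semitones = F4.

F4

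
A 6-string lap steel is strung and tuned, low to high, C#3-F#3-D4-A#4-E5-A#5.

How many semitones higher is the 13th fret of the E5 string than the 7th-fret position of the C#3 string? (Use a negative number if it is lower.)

33 semitones

E5 at fret 13 → F6 (MIDI 89); C#3 at fret 7 → G#3 (MIDI 56).
89 − 56 = 33, so the two pitches are 33 semitones apart.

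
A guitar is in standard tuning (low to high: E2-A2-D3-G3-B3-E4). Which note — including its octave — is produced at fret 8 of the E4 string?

C5

Each fret is one semitone, so E4 + 8 = C5.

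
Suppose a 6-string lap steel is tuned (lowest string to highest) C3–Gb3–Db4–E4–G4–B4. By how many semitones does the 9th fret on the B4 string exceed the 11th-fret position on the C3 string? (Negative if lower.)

21 semitones

B4 at fret 9 → Ab5 (MIDI 80); C3 at fret 11 → B3 (MIDI 59).
80 − 59 = 21, so the two pitches are 21 semitones apart.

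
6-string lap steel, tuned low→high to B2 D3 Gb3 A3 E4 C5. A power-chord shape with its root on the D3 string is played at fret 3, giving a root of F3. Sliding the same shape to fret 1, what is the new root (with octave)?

Eb3

Moving from fret 3 to fret 1 shifts the root by -2 semitones.
F3 down 2 semitones is Eb3.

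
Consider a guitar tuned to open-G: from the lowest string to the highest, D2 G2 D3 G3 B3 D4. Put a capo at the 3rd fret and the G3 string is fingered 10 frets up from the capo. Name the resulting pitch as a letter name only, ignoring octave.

G#

The capo raises the open G3 by 3 semitones to A#3; fretting 10 more gives G3 + 3 + 10 = G3 + 13 semitones, landing on G#.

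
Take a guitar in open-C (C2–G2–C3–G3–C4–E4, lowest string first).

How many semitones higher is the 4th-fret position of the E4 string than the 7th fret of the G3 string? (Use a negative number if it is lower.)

E4 at fret 4 → G#4 (MIDI 68); G3 at fret 7 → D4 (MIDI 62).
68 − 62 = 6, so the two pitches are 6 semitones apart.

6 semitones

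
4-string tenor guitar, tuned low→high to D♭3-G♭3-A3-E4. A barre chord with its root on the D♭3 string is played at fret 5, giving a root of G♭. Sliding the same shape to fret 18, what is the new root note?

Moving from fret 5 to fret 18 shifts the root by 13 semitones.
G♭ up 13 semitones is G.

G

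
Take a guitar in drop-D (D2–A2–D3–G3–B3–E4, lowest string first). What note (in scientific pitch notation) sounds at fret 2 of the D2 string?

D2 is MIDI 38. Adding 2 gives 40, which is E2.

E2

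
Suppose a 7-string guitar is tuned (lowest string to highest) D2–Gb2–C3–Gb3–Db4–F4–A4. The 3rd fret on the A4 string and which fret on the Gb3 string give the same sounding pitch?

A4 at fret 3 is A4 + 3 semitones = C5.
The open Gb3 string is 15 semitones below the open A4, so the same pitch on the Gb3 string lies at fret 3 + 15 = 18.

18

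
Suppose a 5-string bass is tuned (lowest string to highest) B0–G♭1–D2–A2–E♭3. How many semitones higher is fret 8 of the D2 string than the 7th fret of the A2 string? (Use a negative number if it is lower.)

D2 at fret 8 → B♭2 (MIDI 46); A2 at fret 7 → E3 (MIDI 52).
46 − 52 = -6, so the two pitches are 6 semitones apart.

-6 semitones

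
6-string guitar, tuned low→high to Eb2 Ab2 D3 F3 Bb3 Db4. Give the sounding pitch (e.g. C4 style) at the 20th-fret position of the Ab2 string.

E4

The open Ab2 string plus 20 semitones: Ab–A–Bb–B–…–D–Eb–E.
The walk passes from B into C 2 times, so the octave number goes from 2 to 4.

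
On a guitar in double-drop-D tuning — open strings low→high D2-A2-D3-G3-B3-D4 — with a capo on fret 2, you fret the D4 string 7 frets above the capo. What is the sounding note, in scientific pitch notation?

The capo raises the open D4 by 2 semitones to E4; fretting 7 more gives D4 + 2 + 7 = D4 + 9 semitones = B4.

B4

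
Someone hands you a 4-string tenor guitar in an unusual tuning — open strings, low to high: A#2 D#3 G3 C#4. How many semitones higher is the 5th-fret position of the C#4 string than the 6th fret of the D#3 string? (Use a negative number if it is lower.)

C#4 at fret 5 → F#4 (MIDI 66); D#3 at fret 6 → A3 (MIDI 57).
66 − 57 = 9, so the two pitches are 9 semitones apart.

9 semitones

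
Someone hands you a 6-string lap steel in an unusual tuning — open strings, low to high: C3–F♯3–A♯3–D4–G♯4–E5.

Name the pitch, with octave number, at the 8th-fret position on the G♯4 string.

G♯4 is MIDI 68. Adding 8 gives 76, which is E5.

E5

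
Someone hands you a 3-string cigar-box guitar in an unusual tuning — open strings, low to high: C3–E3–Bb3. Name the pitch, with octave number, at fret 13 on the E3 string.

The open E3 string plus 13 semitones: E–F–Gb–G–…–Eb–E–F.
The walk passes from B into C once, so the octave number goes from 3 to 4.

F4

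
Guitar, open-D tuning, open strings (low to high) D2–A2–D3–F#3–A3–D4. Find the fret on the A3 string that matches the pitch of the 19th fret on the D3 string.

D3 at fret 19 is D3 + 19 semitones = A4.
The open A3 string is 7 semitones above the open D3, so the same pitch on the A3 string lies at fret 19 − 7 = 12.

12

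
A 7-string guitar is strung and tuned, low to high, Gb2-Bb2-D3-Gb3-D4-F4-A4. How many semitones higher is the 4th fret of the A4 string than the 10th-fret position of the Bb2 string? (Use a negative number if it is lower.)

17 semitones

A4 at fret 4 → Db5 (MIDI 73); Bb2 at fret 10 → Ab3 (MIDI 56).
73 − 56 = 17, so the two pitches are 17 semitones apart.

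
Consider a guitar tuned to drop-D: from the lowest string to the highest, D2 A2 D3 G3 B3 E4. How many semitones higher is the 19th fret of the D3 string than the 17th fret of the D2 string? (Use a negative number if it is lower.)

14 semitones

D3 at fret 19 → A4 (MIDI 69); D2 at fret 17 → G3 (MIDI 55).
69 − 55 = 14, so the two pitches are 14 semitones apart.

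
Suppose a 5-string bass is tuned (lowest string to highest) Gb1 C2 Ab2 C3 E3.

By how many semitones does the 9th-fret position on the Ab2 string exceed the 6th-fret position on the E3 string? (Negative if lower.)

Ab2 at fret 9 → F3 (MIDI 53); E3 at fret 6 → Bb3 (MIDI 58).
53 − 58 = -5, so the two pitches are 5 semitones apart.

-5 semitones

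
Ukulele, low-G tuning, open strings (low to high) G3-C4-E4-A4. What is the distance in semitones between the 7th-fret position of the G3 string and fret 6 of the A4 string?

13 semitones

G3 at fret 7 → D4 (MIDI 62); A4 at fret 6 → D#5 (MIDI 75).
62 − 75 = -13, so the two pitches are 13 semitones apart, with D#5 the higher.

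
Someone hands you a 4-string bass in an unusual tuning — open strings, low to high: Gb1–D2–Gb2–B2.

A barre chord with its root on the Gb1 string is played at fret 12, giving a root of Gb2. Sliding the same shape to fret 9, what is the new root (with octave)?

Moving from fret 12 to fret 9 shifts the root by -3 semitones.
Gb2 down 3 semitones is Eb2.

Eb2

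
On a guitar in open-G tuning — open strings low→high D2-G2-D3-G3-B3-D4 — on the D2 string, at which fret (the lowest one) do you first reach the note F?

3

From D2, count semitones up the chromatic scale until reaching F: D–D#–E–F — 3 steps.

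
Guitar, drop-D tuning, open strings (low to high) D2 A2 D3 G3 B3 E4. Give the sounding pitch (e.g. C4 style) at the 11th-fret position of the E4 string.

D#5

The open E4 string plus 11 semitones: E–F–F#–G–…–C#–D–D#.
The walk passes from B into C once, so the octave number goes from 4 to 5.
(Equivalently spelled Eb5.)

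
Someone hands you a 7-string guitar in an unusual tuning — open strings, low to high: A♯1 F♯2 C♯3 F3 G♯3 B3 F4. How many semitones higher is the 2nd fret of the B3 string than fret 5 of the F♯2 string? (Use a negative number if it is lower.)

14 semitones

B3 at fret 2 → C♯4 (MIDI 61); F♯2 at fret 5 → B2 (MIDI 47).
61 − 47 = 14, so the two pitches are 14 semitones apart.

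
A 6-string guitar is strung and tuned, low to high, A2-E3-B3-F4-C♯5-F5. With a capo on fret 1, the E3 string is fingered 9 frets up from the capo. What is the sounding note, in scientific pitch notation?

The capo raises the open E3 by 1 semitone to F3; fretting 9 more gives E3 + 1 + 9 = E3 + 10 semitones = D4.

D4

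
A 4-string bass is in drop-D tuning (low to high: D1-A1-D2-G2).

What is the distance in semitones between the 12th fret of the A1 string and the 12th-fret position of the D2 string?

A1 at fret 12 → A2 (MIDI 45); D2 at fret 12 → D3 (MIDI 50).
45 − 50 = -5, so the two pitches are 5 semitones apart, with D3 the higher.

5 semitones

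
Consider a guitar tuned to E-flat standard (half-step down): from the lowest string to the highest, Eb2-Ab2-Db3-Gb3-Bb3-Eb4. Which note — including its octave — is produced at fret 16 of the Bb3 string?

D5

Each fret is one semitone, so Bb3 + 16 = D5.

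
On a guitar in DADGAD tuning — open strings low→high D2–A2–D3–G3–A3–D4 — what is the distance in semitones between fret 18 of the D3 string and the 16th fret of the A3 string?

5 semitones

D3 at fret 18 → G♯4 (MIDI 68); A3 at fret 16 → C♯5 (MIDI 73).
68 − 73 = -5, so the two pitches are 5 semitones apart, with C♯5 the higher.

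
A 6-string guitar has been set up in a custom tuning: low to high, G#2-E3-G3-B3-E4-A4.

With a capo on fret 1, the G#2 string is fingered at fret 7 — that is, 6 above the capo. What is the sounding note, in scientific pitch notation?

The capo raises the open G#2 by 1 semitone to A2; fretting 6 more gives G#2 + 1 + 6 = G#2 + 7 semitones = D#3.
(Also written Eb.)

D#3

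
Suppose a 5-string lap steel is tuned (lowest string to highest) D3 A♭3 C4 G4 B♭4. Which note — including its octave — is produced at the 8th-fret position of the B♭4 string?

G♭5

The open B♭4 string plus 8 semitones: Bb–B–C–Db–D–Eb–E–F–Gb.
The walk passes from B into C once, so the octave number goes from 4 to 5.
(Equivalently spelled F♯5.)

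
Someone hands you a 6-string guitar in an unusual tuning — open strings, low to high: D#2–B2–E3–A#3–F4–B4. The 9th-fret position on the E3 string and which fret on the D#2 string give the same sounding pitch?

E3 at fret 9 is E3 + 9 semitones = C#4.
The open D#2 string is 13 semitones below the open E3, so the same pitch on the D#2 string lies at fret 9 + 13 = 22.

22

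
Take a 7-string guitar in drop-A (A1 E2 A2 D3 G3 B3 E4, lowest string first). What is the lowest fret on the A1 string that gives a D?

From A1, count semitones up the chromatic scale until reaching D: A–A#–B–C–C#–D — 5 steps.

5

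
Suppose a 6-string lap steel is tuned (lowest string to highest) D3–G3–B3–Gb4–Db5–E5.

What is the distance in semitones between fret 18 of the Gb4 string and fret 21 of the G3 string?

Gb4 at fret 18 → C6 (MIDI 84); G3 at fret 21 → E5 (MIDI 76).
84 − 76 = 8, so the two pitches are 8 semitones apart, with C6 the higher.

8 semitones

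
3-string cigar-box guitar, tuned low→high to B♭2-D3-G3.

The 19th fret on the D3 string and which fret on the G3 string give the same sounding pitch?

Fret 19 on D3 is MIDI 50 + 19 = 69 (A4). On the G3 string (open MIDI 55), that pitch is 69 − 55 = fret 14.

14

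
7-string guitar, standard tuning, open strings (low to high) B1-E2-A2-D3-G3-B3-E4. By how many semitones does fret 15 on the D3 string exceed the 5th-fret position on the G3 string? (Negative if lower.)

D3 at fret 15 → F4 (MIDI 65); G3 at fret 5 → C4 (MIDI 60).
65 − 60 = 5, so the two pitches are 5 semitones apart.

5 semitones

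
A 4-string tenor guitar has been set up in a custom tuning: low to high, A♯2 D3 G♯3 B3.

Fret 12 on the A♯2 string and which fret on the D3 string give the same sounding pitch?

8

A♯2 at fret 12 is A♯2 + 12 semitones = A♯3.
The open D3 string is 4 semitones above the open A♯2, so the same pitch on the D3 string lies at fret 12 − 4 = 8.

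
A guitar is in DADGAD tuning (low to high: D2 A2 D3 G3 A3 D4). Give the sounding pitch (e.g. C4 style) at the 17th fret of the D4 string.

G5

Each fret is one semitone, so D4 + 17 = G5.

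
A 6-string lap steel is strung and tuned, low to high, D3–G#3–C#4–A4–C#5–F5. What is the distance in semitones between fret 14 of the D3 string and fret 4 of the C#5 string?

13 semitones

D3 at fret 14 → E4 (MIDI 64); C#5 at fret 4 → F5 (MIDI 77).
64 − 77 = -13, so the two pitches are 13 semitones apart, with F5 the higher.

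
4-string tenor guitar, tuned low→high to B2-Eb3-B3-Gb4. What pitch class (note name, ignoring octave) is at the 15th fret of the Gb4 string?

A

The open Gb4 string plus 15 semitones: Gb–G–Ab–A–…–G–Ab–A.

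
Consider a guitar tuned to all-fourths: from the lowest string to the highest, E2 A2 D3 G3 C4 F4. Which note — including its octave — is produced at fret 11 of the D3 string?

The open D3 string plus 11 semitones: D–D#–E–F–…–B–C–C#.
The walk passes from B into C once, so the octave number goes from 3 to 4.
(Equivalently spelled Db4.)

C#4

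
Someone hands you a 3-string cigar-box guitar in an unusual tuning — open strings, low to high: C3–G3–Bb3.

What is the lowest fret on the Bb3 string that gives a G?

From Bb3, count semitones up the chromatic scale until reaching G: Bb–B–C–Db–D–Eb–E–F–Gb–G — 9 steps.

9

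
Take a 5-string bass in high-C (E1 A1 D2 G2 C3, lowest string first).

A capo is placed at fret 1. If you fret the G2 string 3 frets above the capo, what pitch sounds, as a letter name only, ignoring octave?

The capo raises the open G2 by 1 semitone to G#2; fretting 3 more gives G2 + 1 + 3 = G2 + 4 semitones, landing on B.

B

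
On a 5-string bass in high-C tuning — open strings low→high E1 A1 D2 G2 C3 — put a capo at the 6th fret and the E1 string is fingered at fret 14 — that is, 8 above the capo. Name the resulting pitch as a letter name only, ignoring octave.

F#

The capo raises the open E1 by 6 semitones to A#1; fretting 8 more gives E1 + 6 + 8 = E1 + 14 semitones, landing on F#.
(Also written Gb.)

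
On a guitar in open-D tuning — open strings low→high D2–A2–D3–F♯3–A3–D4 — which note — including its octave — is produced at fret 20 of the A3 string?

A3 is MIDI 57. Adding 20 gives 77, which is F5.

F5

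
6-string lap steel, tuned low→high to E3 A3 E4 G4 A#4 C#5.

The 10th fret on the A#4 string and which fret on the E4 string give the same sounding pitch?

A#4 at fret 10 is A#4 + 10 semitones = G#5.
The open E4 string is 6 semitones below the open A#4, so the same pitch on the E4 string lies at fret 10 + 6 = 16.

16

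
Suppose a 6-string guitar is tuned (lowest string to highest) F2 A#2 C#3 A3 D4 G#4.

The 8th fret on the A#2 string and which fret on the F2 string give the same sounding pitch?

13

A#2 at fret 8 is A#2 + 8 semitones = F#3.
The open F2 string is 5 semitones below the open A#2, so the same pitch on the F2 string lies at fret 8 + 5 = 13.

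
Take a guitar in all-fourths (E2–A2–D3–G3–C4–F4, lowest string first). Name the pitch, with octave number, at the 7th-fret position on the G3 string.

Each fret is one semitone, so G3 + 7 = D4.

D4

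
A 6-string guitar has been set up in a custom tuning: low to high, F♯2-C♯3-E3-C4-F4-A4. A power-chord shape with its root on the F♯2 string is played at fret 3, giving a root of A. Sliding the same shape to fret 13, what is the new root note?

G

Moving from fret 3 to fret 13 shifts the root by 10 semitones.
A up 10 semitones is G.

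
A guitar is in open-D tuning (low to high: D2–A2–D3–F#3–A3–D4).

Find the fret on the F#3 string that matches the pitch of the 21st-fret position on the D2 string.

5

Fret 21 on D2 is MIDI 38 + 21 = 59 (B3). On the F#3 string (open MIDI 54), that pitch is 59 − 54 = fret 5.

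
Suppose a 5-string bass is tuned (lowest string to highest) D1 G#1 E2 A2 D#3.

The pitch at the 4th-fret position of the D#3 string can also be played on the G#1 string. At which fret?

23

Fret 4 on D#3 is MIDI 51 + 4 = 55 (G3). On the G#1 string (open MIDI 32), that pitch is 55 − 32 = fret 23.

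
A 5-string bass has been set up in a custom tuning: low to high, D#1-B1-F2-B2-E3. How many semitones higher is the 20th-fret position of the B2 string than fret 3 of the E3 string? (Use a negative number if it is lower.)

B2 at fret 20 → G4 (MIDI 67); E3 at fret 3 → G3 (MIDI 55).
67 − 55 = 12, so the two pitches are 12 semitones apart.

12 semitones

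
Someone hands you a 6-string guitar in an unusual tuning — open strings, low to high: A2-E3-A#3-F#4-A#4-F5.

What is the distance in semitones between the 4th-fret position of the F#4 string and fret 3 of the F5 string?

F#4 at fret 4 → A#4 (MIDI 70); F5 at fret 3 → G#5 (MIDI 80).
70 − 80 = -10, so the two pitches are 10 semitones apart, with G#5 the higher.

10 semitones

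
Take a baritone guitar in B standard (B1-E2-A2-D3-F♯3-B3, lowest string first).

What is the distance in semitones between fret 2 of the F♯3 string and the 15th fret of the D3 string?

9 semitones

F♯3 at fret 2 → G♯3 (MIDI 56); D3 at fret 15 → F4 (MIDI 65).
56 − 65 = -9, so the two pitches are 9 semitones apart, with F4 the higher.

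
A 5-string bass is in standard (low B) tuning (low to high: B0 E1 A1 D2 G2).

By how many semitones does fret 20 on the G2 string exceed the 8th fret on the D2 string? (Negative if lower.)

17 semitones

G2 at fret 20 → D#4 (MIDI 63); D2 at fret 8 → A#2 (MIDI 46).
63 − 46 = 17, so the two pitches are 17 semitones apart.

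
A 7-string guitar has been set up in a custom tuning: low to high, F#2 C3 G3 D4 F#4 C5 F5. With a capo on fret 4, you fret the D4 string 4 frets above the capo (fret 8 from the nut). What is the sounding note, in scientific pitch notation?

A#4

The capo raises the open D4 by 4 semitones to F#4; fretting 4 more gives D4 + 4 + 4 = D4 + 8 semitones = A#4.
(Also written Bb.)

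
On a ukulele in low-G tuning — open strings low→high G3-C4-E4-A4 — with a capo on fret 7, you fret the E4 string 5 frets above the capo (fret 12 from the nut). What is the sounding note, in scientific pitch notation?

E5

The capo raises the open E4 by 7 semitones to B4; fretting 5 more gives E4 + 7 + 5 = E4 + 12 semitones = E5.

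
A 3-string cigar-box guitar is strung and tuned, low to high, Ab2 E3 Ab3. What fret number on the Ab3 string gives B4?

15

B4 is 15 semitones above the open Ab3 (Ab–A–Bb–B–…–A–Bb–B), so it sits at fret 15.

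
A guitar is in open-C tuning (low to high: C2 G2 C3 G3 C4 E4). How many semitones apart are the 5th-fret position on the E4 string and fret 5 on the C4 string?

4 semitones

E4 at fret 5 → A4 (MIDI 69); C4 at fret 5 → F4 (MIDI 65).
69 − 65 = 4, so the two pitches are 4 semitones apart, with A4 the higher.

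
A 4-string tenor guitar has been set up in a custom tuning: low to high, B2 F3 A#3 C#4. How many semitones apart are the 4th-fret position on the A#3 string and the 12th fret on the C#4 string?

A#3 at fret 4 → D4 (MIDI 62); C#4 at fret 12 → C#5 (MIDI 73).
62 − 73 = -11, so the two pitches are 11 semitones apart, with C#5 the higher.

11 semitones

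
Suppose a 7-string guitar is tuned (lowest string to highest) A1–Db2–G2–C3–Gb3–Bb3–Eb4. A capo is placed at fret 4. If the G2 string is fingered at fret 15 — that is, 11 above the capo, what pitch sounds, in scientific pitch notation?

The capo raises the open G2 by 4 semitones to B2; fretting 11 more gives G2 + 4 + 11 = G2 + 15 semitones = Bb3.
(Also written A#.)

Bb3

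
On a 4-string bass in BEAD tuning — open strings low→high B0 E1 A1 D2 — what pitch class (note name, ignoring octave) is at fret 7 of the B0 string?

F#

Each fret is one semitone, so B0 + 7 = F#.
(Equivalently spelled Gb.)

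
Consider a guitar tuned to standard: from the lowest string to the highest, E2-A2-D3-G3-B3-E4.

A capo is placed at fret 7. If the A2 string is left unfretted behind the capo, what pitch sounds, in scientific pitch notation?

E3

The capo raises the open A2 by 7 semitones to E3; fretting 0 more gives A2 + 7 + 0 = A2 + 7 semitones = E3.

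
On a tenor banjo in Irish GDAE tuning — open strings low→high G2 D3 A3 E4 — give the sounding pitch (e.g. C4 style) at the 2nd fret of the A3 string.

Each fret is one semitone, so A3 + 2 = B3.

B3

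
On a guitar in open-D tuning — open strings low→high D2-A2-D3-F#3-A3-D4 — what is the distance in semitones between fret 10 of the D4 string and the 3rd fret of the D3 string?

D4 at fret 10 → C5 (MIDI 72); D3 at fret 3 → F3 (MIDI 53).
72 − 53 = 19, so the two pitches are 19 semitones apart, with C5 the higher.

19 semitones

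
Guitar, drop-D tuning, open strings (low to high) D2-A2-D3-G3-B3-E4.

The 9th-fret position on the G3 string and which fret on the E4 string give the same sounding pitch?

0

G3 at fret 9 is G3 + 9 semitones = E4.
The open E4 string is 9 semitones above the open G3, so the same pitch on the E4 string lies at fret 9 − 9 = 0.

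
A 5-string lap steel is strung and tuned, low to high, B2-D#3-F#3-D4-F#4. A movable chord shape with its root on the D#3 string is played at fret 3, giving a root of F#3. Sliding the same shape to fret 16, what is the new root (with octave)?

Moving from fret 3 to fret 16 shifts the root by 13 semitones.
F#3 up 13 semitones is G4.

G4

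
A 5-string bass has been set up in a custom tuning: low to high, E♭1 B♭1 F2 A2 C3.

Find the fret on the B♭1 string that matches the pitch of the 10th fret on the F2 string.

Fret 10 on F2 is MIDI 41 + 10 = 51 (E♭3). On the B♭1 string (open MIDI 34), that pitch is 51 − 34 = fret 17.

17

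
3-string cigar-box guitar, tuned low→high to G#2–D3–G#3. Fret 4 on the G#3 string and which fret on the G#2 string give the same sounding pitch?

16

G#3 at fret 4 is G#3 + 4 semitones = C4.
The open G#2 string is 12 semitones below the open G#3, so the same pitch on the G#2 string lies at fret 4 + 12 = 16.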